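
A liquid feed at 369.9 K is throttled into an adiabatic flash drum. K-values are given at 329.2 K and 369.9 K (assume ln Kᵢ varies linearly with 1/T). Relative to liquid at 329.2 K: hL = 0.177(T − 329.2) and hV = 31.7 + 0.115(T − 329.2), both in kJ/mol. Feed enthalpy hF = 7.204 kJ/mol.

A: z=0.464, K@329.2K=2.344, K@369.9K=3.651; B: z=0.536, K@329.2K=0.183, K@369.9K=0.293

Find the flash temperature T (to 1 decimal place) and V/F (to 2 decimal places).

T = 333.1 K, V/F = 0.21

Adiabatic flash: solve Rachford–Rice at each trial T, then check hF = ψ·hV(T) + (1−ψ)·hL(T).
  T = 329.2 K: K = (2.344, 0.183), RR gives ψ = 0.169, H_out = 5.361 kJ/mol
  T = 369.9 K: K = (3.651, 0.293), RR gives ψ = 0.454, H_out = 20.453 kJ/mol
  T = 349.5 K: K = (2.962, 0.235), RR gives ψ = 0.333, H_out = 13.730 kJ/mol
  T = 339.4 K: K = (2.646, 0.208), RR gives ψ = 0.260, H_out = 9.890 kJ/mol
  T = 334.3 K: K = (2.493, 0.195), RR gives ψ = 0.218, H_out = 7.729 kJ/mol
  T = 331.8 K: K = (2.419, 0.189), RR gives ψ = 0.195, H_out = 6.598 kJ/mol
  T = 333.1 K: K = (2.457, 0.192), RR gives ψ = 0.207, H_out = 7.193 kJ/mol
Linear interpolation between T = 333.1 (H_out = 7.193) and T = 334.3 (H_out = 7.729) on hF = 7.204 gives T ≈ 333.1 K, at which ψ = 0.21.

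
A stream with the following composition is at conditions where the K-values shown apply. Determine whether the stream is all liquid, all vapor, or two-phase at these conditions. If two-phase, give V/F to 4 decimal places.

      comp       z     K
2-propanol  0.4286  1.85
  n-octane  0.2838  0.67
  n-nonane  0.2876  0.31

ΣzᵢKᵢ = 1.0722; Σzᵢ/Kᵢ = 1.5830.
Both exceed 1, so a two-phase solution exists.
Let ψ = V/F and solve Σ zᵢ(Kᵢ−1)/(1+ψ(Kᵢ−1)) = 0.
Iterate (Newton) starting at ψ = 0.5:
  ψ = 0.5000: g = -0.15947, g' = -0.5160 → ψ = 0.1909
  ψ = 0.1909: g = -0.01507, g' = -0.4461 → ψ = 0.1572
Converged at ψ = 0.1572.

two-phase, V/F = 0.1572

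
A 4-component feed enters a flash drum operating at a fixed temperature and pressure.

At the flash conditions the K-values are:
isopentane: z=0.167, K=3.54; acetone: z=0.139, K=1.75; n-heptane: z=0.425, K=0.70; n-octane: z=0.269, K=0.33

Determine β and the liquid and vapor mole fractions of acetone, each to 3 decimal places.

Rachford–Rice: g(β) = Σ zᵢ(Kᵢ−1)/(1+β(Kᵢ−1)) = 0.
Check two-phase: ΣzᵢKᵢ = 1.221 > 1 and Σzᵢ/Kᵢ = 1.549 > 1, so g(0) = 0.221 > 0 and g(1) = -0.549 < 0.
Newton iteration, β⁰ = 0.35:
  β = 0.350: g = -0.0708, g' = -0.605 → β = 0.233
  β = 0.233: g = 0.0046, g' = -0.696 → β = 0.240
Converged at β = 0.240.
Compositions from xᵢ = zᵢ/(1+β(Kᵢ−1)), yᵢ = Kᵢxᵢ:
  isopentane: x = 0.104, y = 0.368
  acetone: x = 0.118, y = 0.206
  n-heptane: x = 0.458, y = 0.321
  n-octane: x = 0.320, y = 0.106

β = 0.240, x_acetone = 0.118, y_acetone = 0.206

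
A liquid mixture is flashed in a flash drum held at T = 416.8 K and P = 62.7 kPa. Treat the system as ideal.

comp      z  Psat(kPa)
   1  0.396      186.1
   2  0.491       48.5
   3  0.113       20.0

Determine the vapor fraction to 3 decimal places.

Raoult's law: Kᵢ = Pᵢˢᵃᵗ/P = Pᵢˢᵃᵗ/62.7.
  K_1 = 186.1/62.7 = 2.96810, K_2 = 48.5/62.7 = 0.77352, K_3 = 20.0/62.7 = 0.31898
Material balance + equilibrium reduce to Σ zᵢ(Kᵢ−1)/(1+ψ(Kᵢ−1)) = 0.
Feasibility: ΣzᵢKᵢ = 1.591, Σzᵢ/Kᵢ = 1.122 — both > 1, two phases present.
Iterate (Newton) starting at ψ = 0.5:
  ψ = 0.500: g = 0.1507, g' = -0.542 → ψ = 0.778
  ψ = 0.778: g = 0.0092, g' = -0.514 → ψ = 0.796
Converged at ψ = 0.796.

ψ = 0.796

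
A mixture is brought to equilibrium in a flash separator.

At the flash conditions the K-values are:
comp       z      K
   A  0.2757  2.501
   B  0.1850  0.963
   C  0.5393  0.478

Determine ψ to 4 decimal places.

Iterate (Newton) starting at ψ = 0.34:
  ψ = 0.3400: g = -0.07520, g' = -0.4898 → ψ = 0.1865
  ψ = 0.1865: g = 0.00457, g' = -0.5598 → ψ = 0.1946
  ψ = 0.1946: g = 0.00002, g' = -0.5544 → ψ = 0.1947
Converged at ψ = 0.1947.

ψ = 0.1947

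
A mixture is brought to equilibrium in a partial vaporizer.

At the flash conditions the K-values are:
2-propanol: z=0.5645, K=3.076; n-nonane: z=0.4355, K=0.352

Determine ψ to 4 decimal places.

ψ = 0.6614

Binary case is linear: z₁(K₁−1)(1+ψ(K₂−1)) + z₂(K₂−1)(1+ψ(K₁−1)) = 0
⇒ ψ = [z₁(K₁−1)+z₂(K₂−1)] / [−(K₁−1)(K₂−1)] = 0.88970/1.34525 = 0.6614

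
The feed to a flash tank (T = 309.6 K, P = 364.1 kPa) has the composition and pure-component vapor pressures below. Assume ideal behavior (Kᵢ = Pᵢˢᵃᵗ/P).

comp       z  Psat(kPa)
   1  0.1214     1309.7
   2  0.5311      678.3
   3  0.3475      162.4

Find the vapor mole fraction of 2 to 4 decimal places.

Raoult's law: Kᵢ = Pᵢˢᵃᵗ/P = Pᵢˢᵃᵗ/364.1.
  K_1 = 1309.7/364.1 = 3.597089, K_2 = 678.3/364.1 = 1.862950, K_3 = 162.4/364.1 = 0.446031
Let ψ = V/F and solve Σ zᵢ(Kᵢ−1)/(1+ψ(Kᵢ−1)) = 0.
Feasibility: ΣzᵢKᵢ = 1.5811, Σzᵢ/Kᵢ = 1.0979 — both > 1, two phases present.
Iterate (Newton) starting at ψ = 0.5:
  ψ = 0.5000: g = 0.19108, g' = -0.5520 → ψ = 0.8462
  ψ = 0.8462: g = 0.00113, g' = -0.5901 → ψ = 0.8481
Converged at ψ = 0.8481.
Compositions from xᵢ = zᵢ/(1+ψ(Kᵢ−1)), yᵢ = Kᵢxᵢ:
  1: x = 0.0379, y = 0.1364
  2: x = 0.3067, y = 0.5713
  3: x = 0.6554, y = 0.2923

y_2 = 0.5713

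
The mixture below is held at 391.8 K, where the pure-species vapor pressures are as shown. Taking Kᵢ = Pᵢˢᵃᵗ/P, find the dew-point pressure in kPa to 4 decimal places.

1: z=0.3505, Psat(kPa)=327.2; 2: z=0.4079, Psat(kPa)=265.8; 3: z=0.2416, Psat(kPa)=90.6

At the dew point ψ → 1, so Σzᵢ/Kᵢ = 1 with Kᵢ = Pᵢˢᵃᵗ/P ⇒ 1/P = Σzᵢ/Pᵢˢᵃᵗ.
1/P = 0.3505/327.2 + 0.4079/265.8 + 0.2416/90.6 = 0.0052725 ⇒ P = 189.6637 kPa

Pdew = 189.6637 kPa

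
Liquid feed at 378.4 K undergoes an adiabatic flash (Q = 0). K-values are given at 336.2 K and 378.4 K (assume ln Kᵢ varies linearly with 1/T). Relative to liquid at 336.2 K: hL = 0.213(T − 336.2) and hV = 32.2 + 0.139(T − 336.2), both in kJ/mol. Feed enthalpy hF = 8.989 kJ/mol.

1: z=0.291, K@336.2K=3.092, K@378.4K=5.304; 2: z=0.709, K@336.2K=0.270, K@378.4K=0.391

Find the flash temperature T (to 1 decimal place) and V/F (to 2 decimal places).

T = 352.5 K, V/F = 0.18

Adiabatic flash: solve Rachford–Rice at each trial T, then check hF = ψ·hV(T) + (1−ψ)·hL(T).
  T = 336.2 K: K = (3.092, 0.270), RR gives ψ = 0.060, H_out = 1.923 kJ/mol
  T = 378.4 K: K = (5.304, 0.391), RR gives ψ = 0.313, H_out = 18.093 kJ/mol
  T = 357.3 K: K = (4.115, 0.328), RR gives ψ = 0.206, H_out = 10.797 kJ/mol
  T = 346.8 K: K = (3.585, 0.299), RR gives ψ = 0.141, H_out = 6.679 kJ/mol
  T = 352.1 K: K = (3.847, 0.314), RR gives ψ = 0.175, H_out = 8.815 kJ/mol
  T = 354.7 K: K = (3.980, 0.321), RR gives ψ = 0.191, H_out = 9.819 kJ/mol
  T = 353.4 K: K = (3.913, 0.317), RR gives ψ = 0.183, H_out = 9.320 kJ/mol
Linear interpolation between T = 352.1 (H_out = 8.815) and T = 353.4 (H_out = 9.320) on hF = 8.989 gives T ≈ 352.5 K, at which ψ = 0.18.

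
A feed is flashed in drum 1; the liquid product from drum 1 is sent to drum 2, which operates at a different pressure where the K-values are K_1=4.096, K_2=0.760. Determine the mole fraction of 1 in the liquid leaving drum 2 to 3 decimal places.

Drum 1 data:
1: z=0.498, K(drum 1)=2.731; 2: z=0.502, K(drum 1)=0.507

x_1 (drum 2) = 0.072

Drum 1:
Material balance + equilibrium reduce to Σ zᵢ(Kᵢ−1)/(1+ψ₁(Kᵢ−1)) = 0.
Feasibility: ΣzᵢKᵢ = 1.615, Σzᵢ/Kᵢ = 1.172 — both > 1, two phases present.
Binary case is linear: z₁(K₁−1)(1+ψ₁(K₂−1)) + z₂(K₂−1)(1+ψ₁(K₁−1)) = 0
⇒ ψ₁ = [z₁(K₁−1)+z₂(K₂−1)] / [−(K₁−1)(K₂−1)] = 0.6146/0.8534 = 0.720
Drum-1 compositions:
  1: x = 0.222, y = 0.605
  2: x = 0.778, y = 0.395
Drum-2 feed = drum-1 liquid: z₂ = (0.2217, 0.7783).
Drum 2:
Rachford–Rice: g(ψ₂) = Σ zᵢ(Kᵢ−1)/(1+ψ₂(Kᵢ−1)) = 0.
Feasibility: ΣzᵢKᵢ = 1.499, Σzᵢ/Kᵢ = 1.078 — both > 1, two phases present.
Binary case is linear: z₁(K₁−1)(1+ψ₂(K₂−1)) + z₂(K₂−1)(1+ψ₂(K₁−1)) = 0
⇒ ψ₂ = [z₁(K₁−1)+z₂(K₂−1)] / [−(K₁−1)(K₂−1)] = 0.4995/0.7430 = 0.672
  1: x = 0.072, y = 0.295
  2: x = 0.928, y = 0.705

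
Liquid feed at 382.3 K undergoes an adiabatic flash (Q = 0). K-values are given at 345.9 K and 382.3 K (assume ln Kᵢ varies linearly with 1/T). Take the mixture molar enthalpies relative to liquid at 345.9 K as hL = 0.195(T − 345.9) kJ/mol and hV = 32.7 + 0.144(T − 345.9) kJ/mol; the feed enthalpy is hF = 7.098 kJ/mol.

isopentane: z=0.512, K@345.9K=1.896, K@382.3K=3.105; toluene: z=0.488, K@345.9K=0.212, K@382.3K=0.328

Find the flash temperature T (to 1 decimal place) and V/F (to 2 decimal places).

Adiabatic flash: solve Rachford–Rice at each trial T, then check hF = ψ·hV(T) + (1−ψ)·hL(T).
  T = 345.9 K: K = (1.896, 0.212), RR gives ψ = 0.105, H_out = 3.437 kJ/mol
  T = 382.3 K: K = (3.105, 0.328), RR gives ψ = 0.530, H_out = 23.447 kJ/mol
  T = 364.1 K: K = (2.456, 0.267), RR gives ψ = 0.363, H_out = 15.083 kJ/mol
  T = 355.0 K: K = (2.165, 0.238), RR gives ψ = 0.254, H_out = 9.947 kJ/mol
  T = 350.4 K: K = (2.026, 0.225), RR gives ψ = 0.185, H_out = 6.887 kJ/mol
  T = 352.7 K: K = (2.095, 0.232), RR gives ψ = 0.221, H_out = 8.467 kJ/mol
Linear interpolation between T = 350.4 (H_out = 6.887) and T = 352.7 (H_out = 8.467) on hF = 7.098 gives T ≈ 350.7 K, at which ψ = 0.19.

T = 350.7 K, V/F = 0.19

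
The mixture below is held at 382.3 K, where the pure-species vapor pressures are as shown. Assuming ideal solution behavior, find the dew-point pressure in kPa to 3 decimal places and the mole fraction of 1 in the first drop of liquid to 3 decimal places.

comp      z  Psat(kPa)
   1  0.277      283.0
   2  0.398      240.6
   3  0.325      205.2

At the dew point ψ → 1, so Σzᵢ/Kᵢ = 1 with Kᵢ = Pᵢˢᵃᵗ/P ⇒ 1/P = Σzᵢ/Pᵢˢᵃᵗ.
1/P = 0.277/283.0 + 0.398/240.6 + 0.325/205.2 = 0.004217 ⇒ P = 237.146 kPa
xᵢ = zᵢP/Pᵢˢᵃᵗ ⇒ x_1 = 0.277·237.146/283.0 = 0.232

Pdew = 237.146 kPa, x_1 = 0.232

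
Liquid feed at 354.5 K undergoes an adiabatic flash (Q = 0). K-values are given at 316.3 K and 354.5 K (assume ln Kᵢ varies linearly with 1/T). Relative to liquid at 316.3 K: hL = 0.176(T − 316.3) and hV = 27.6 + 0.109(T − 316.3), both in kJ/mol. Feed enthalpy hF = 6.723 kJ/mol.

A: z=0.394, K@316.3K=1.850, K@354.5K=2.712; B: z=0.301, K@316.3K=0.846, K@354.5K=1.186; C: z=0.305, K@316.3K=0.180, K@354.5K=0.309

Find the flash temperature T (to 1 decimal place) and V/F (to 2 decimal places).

T = 322.8 K, V/F = 0.21

Adiabatic flash: solve Rachford–Rice at each trial T, then check hF = ψ·hV(T) + (1−ψ)·hL(T).
  T = 316.3 K: K = (1.850, 0.846, 0.180), RR gives ψ = 0.078, H_out = 2.151 kJ/mol
  T = 354.5 K: K = (2.712, 1.186, 0.309), RR gives ψ = 0.632, H_out = 22.546 kJ/mol
  T = 335.4 K: K = (2.264, 1.011, 0.239), RR gives ψ = 0.401, H_out = 13.926 kJ/mol
  T = 325.9 K: K = (2.054, 0.928, 0.209), RR gives ψ = 0.260, H_out = 8.694 kJ/mol
  T = 321.1 K: K = (1.951, 0.887, 0.194), RR gives ψ = 0.175, H_out = 5.627 kJ/mol
  T = 323.5 K: K = (2.002, 0.907, 0.201), RR gives ψ = 0.219, H_out = 7.204 kJ/mol
Linear interpolation between T = 321.1 (H_out = 5.627) and T = 323.5 (H_out = 7.204) on hF = 6.723 gives T ≈ 322.8 K, at which ψ = 0.21.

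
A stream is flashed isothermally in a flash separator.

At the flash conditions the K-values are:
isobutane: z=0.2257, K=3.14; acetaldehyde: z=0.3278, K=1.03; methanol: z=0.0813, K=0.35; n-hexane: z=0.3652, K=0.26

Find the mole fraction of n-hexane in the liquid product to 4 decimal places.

Material balance + equilibrium reduce to Σ zᵢ(Kᵢ−1)/(1+ψ(Kᵢ−1)) = 0.
Check two-phase: ΣzᵢKᵢ = 1.1697 > 1 and Σzᵢ/Kᵢ = 2.0270 > 1, so g(0) = 0.1697 > 0 and g(1) = -1.0270 < 0.
Newton iteration, ψ⁰ = 0.5:
  ψ = 0.5000: g = -0.26423, g' = -0.8208 → ψ = 0.1781
  ψ = 0.1781: g = -0.01151, g' = -0.8514 → ψ = 0.1645
  ψ = 0.1645: g = 0.00011, g' = -0.8680 → ψ = 0.1647
Converged at ψ = 0.1647.
Compositions from xᵢ = zᵢ/(1+ψ(Kᵢ−1)), yᵢ = Kᵢxᵢ:
  isobutane: x = 0.1669, y = 0.5240
  acetaldehyde: x = 0.3262, y = 0.3360
  methanol: x = 0.0910, y = 0.0319
  n-hexane: x = 0.4159, y = 0.1081

x_n-hexane = 0.4159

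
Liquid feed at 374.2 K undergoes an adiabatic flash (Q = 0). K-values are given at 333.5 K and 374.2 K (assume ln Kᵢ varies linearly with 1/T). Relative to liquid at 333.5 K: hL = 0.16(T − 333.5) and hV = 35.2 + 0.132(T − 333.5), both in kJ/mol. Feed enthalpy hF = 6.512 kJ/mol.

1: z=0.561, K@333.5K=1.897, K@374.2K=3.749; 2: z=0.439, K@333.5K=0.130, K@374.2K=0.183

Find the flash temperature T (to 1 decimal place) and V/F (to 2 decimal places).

Adiabatic flash: solve Rachford–Rice at each trial T, then check hF = ψ·hV(T) + (1−ψ)·hL(T).
  T = 333.5 K: K = (1.897, 0.130), RR gives ψ = 0.155, H_out = 5.471 kJ/mol
  T = 374.2 K: K = (3.749, 0.183), RR gives ψ = 0.527, H_out = 24.461 kJ/mol
  T = 353.9 K: K = (2.722, 0.156), RR gives ψ = 0.410, H_out = 17.448 kJ/mol
  T = 343.7 K: K = (2.284, 0.143), RR gives ψ = 0.313, H_out = 12.547 kJ/mol
  T = 338.6 K: K = (2.085, 0.136), RR gives ψ = 0.245, H_out = 9.398 kJ/mol
  T = 336.1 K: K = (1.991, 0.133), RR gives ψ = 0.204, H_out = 7.592 kJ/mol
  T = 334.8 K: K = (1.944, 0.132), RR gives ψ = 0.181, H_out = 6.566 kJ/mol
Linear interpolation between T = 333.5 (H_out = 5.471) and T = 334.8 (H_out = 6.566) on hF = 6.512 gives T ≈ 334.7 K, at which ψ = 0.18.

T = 334.7 K, V/F = 0.18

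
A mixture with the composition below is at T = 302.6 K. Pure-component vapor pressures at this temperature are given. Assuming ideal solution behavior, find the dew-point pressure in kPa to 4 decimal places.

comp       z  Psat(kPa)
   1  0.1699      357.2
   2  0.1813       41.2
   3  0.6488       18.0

Pdew = 24.4376 kPa

At the dew point ψ → 1, so Σzᵢ/Kᵢ = 1 with Kᵢ = Pᵢˢᵃᵗ/P ⇒ 1/P = Σzᵢ/Pᵢˢᵃᵗ.
1/P = 0.1699/357.2 + 0.1813/41.2 + 0.6488/18.0 = 0.0409206 ⇒ P = 24.4376 kPa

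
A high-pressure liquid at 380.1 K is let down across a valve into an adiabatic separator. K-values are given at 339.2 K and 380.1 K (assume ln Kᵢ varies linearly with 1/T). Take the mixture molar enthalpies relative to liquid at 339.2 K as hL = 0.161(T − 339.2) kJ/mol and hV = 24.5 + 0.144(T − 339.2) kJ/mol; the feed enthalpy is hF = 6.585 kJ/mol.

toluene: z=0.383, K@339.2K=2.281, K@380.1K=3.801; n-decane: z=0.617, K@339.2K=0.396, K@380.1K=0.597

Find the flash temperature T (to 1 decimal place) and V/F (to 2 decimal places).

T = 344.5 K, V/F = 0.24

Adiabatic flash: solve Rachford–Rice at each trial T, then check hF = ψ·hV(T) + (1−ψ)·hL(T).
  T = 339.2 K: K = (2.281, 0.396), RR gives ψ = 0.152, H_out = 3.735 kJ/mol
  T = 380.1 K: K = (3.801, 0.597), RR gives ψ = 0.730, H_out = 23.965 kJ/mol
  T = 359.6 K: K = (2.986, 0.492), RR gives ψ = 0.443, H_out = 13.978 kJ/mol
  T = 349.4 K: K = (2.620, 0.443), RR gives ψ = 0.306, H_out = 9.094 kJ/mol
  T = 344.3 K: K = (2.447, 0.419), RR gives ψ = 0.233, H_out = 6.506 kJ/mol
  T = 346.9 K: K = (2.534, 0.431), RR gives ψ = 0.271, H_out = 7.843 kJ/mol
  T = 345.6 K: K = (2.491, 0.425), RR gives ψ = 0.252, H_out = 7.180 kJ/mol
Linear interpolation between T = 344.3 (H_out = 6.506) and T = 345.6 (H_out = 7.180) on hF = 6.585 gives T ≈ 344.5 K, at which ψ = 0.24.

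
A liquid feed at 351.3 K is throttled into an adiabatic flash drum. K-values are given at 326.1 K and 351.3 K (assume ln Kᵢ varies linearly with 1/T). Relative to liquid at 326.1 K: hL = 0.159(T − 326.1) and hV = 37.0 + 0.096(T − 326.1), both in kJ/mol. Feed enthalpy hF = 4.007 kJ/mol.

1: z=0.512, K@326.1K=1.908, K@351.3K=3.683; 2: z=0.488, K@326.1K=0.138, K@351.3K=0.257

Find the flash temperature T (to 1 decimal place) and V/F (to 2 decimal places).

Adiabatic flash: solve Rachford–Rice at each trial T, then check hF = ψ·hV(T) + (1−ψ)·hL(T).
  T = 326.1 K: K = (1.908, 0.138), RR gives ψ = 0.057, H_out = 2.091 kJ/mol
  T = 351.3 K: K = (3.683, 0.257), RR gives ψ = 0.507, H_out = 21.968 kJ/mol
  T = 338.7 K: K = (2.684, 0.191), RR gives ψ = 0.343, H_out = 14.409 kJ/mol
  T = 332.4 K: K = (2.270, 0.163), RR gives ψ = 0.227, H_out = 9.319 kJ/mol
  T = 329.2 K: K = (2.080, 0.150), RR gives ψ = 0.150, H_out = 6.026 kJ/mol
  T = 327.6 K: K = (1.990, 0.144), RR gives ψ = 0.105, H_out = 4.107 kJ/mol
Linear interpolation between T = 326.1 (H_out = 2.091) and T = 327.6 (H_out = 4.107) on hF = 4.007 gives T ≈ 327.5 K, at which ψ = 0.10.

T = 327.5 K, V/F = 0.10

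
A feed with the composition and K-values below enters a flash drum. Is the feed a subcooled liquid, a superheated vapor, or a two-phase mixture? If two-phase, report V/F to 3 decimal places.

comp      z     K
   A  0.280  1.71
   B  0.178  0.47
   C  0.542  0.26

ΣzᵢKᵢ = 0.703; Σzᵢ/Kᵢ = 2.627.
Since ΣzᵢKᵢ < 1 the mixture is below its bubble point — single liquid phase.

subcooled liquid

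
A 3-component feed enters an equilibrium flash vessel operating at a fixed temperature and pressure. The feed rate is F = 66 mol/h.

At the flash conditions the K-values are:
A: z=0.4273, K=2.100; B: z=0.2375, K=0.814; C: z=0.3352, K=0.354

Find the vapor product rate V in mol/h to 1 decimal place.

Iterate (Newton) starting at ψ = 0.63:
  ψ = 0.6300: g = -0.13755, g' = -0.5887 → ψ = 0.3963
  ψ = 0.3963: g = -0.01143, g' = -0.5131 → ψ = 0.3741
  ψ = 0.3741: g = -0.00001, g' = -0.5122 → ψ = 0.3740
Converged at ψ = 0.3740.
Then V = ψ·F = 0.3740·66 = 24.7 mol/h and L = F − V = 41.3 mol/h.

V = 24.7 mol/h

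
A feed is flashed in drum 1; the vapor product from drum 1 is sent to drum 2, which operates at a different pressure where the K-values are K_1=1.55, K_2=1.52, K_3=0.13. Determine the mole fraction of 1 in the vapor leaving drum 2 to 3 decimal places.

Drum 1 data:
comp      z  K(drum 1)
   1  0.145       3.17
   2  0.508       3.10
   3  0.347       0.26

y_1 (drum 2) = 0.213

Drum 1:
Let ψ₁ = V/F and solve Σ zᵢ(Kᵢ−1)/(1+ψ₁(Kᵢ−1)) = 0.
Check two-phase: ΣzᵢKᵢ = 2.125 > 1 and Σzᵢ/Kᵢ = 1.544 > 1, so g(0) = 1.125 > 0 and g(1) = -0.544 < 0.
Iterate (Newton) starting at ψ₁ = 0.63:
  ψ₁ = 0.630: g = 0.1111, g' = -1.204 → ψ₁ = 0.722
  ψ₁ = 0.722: g = -0.0052, g' = -1.334 → ψ₁ = 0.718
Converged at ψ₁ = 0.718.
Drum-1 compositions:
  1: x = 0.057, y = 0.180
  2: x = 0.203, y = 0.628
  3: x = 0.741, y = 0.193
Drum-2 feed = drum-1 vapor: z₂ = (0.1796, 0.6278, 0.1926).
Drum 2:
Newton iteration, ψ₂⁰ = 0.53:
  ψ₂ = 0.530: g = 0.0214, g' = -0.639 → ψ₂ = 0.564
  ψ₂ = 0.564: g = -0.0009, g' = -0.694 → ψ₂ = 0.562
Converged at ψ₂ = 0.562.
  1: x = 0.137, y = 0.213
  2: x = 0.486, y = 0.738
  3: x = 0.377, y = 0.049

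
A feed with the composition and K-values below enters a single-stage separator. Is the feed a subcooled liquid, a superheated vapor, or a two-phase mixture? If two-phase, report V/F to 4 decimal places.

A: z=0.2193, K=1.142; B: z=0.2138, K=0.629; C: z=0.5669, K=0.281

ΣzᵢKᵢ = 0.5442; Σzᵢ/Kᵢ = 2.5494.
Since ΣzᵢKᵢ < 1 the mixture is below its bubble point — single liquid phase.

subcooled liquid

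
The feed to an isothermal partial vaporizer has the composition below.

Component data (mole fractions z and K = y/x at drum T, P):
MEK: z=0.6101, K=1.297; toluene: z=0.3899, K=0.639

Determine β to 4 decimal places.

β = 0.3772

Material balance + equilibrium reduce to Σ zᵢ(Kᵢ−1)/(1+β(Kᵢ−1)) = 0.
Check two-phase: ΣzᵢKᵢ = 1.0404 > 1 and Σzᵢ/Kᵢ = 1.0806 > 1, so g(0) = 0.0404 > 0 and g(1) = -0.0806 < 0.
Binary case is linear: z₁(K₁−1)(1+β(K₂−1)) + z₂(K₂−1)(1+β(K₁−1)) = 0
⇒ β = [z₁(K₁−1)+z₂(K₂−1)] / [−(K₁−1)(K₂−1)] = 0.04045/0.10722 = 0.3772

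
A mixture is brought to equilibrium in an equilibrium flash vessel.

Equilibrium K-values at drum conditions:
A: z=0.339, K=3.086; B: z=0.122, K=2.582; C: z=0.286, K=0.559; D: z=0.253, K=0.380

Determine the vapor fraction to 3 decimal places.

Rachford–Rice: g(ψ) = Σ zᵢ(Kᵢ−1)/(1+ψ(Kᵢ−1)) = 0.
Check two-phase: ΣzᵢKᵢ = 1.617 > 1 and Σzᵢ/Kᵢ = 1.335 > 1, so g(0) = 0.617 > 0 and g(1) = -0.335 < 0.
Newton iteration, ψ⁰ = 0.5:
  ψ = 0.500: g = 0.0648, g' = -0.744 → ψ = 0.587
  ψ = 0.587: g = 0.0012, g' = -0.722 → ψ = 0.589
Converged at ψ = 0.589.

ψ = 0.589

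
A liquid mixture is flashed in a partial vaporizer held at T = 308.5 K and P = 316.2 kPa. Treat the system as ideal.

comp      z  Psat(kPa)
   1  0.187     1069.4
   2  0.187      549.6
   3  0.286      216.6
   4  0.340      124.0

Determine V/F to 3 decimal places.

V/F = 0.332

Raoult's law: Kᵢ = Pᵢˢᵃᵗ/P = Pᵢˢᵃᵗ/316.2.
  K_1 = 1069.4/316.2 = 3.38204, K_2 = 549.6/316.2 = 1.73814, K_3 = 216.6/316.2 = 0.68501, K_4 = 124.0/316.2 = 0.39216
Newton iteration, V/F⁰ = 0.52:
  V/F = 0.520: g = -0.1112, g' = -0.574 → V/F = 0.326
  V/F = 0.326: g = 0.0037, g' = -0.633 → V/F = 0.332
Converged at V/F = 0.332.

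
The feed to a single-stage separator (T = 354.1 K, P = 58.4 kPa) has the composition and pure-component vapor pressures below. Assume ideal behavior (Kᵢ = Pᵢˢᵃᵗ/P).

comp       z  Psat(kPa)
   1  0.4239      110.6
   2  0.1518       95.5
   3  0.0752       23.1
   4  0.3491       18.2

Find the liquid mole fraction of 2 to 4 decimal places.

Raoult's law: Kᵢ = Pᵢˢᵃᵗ/P = Pᵢˢᵃᵗ/58.4.
  K_1 = 110.6/58.4 = 1.893836, K_2 = 95.5/58.4 = 1.635274, K_3 = 23.1/58.4 = 0.395548, K_4 = 18.2/58.4 = 0.311644
Rachford–Rice: g(V/F) = Σ zᵢ(Kᵢ−1)/(1+V/F(Kᵢ−1)) = 0.
Check two-phase: ΣzᵢKᵢ = 1.1896 > 1 and Σzᵢ/Kᵢ = 1.6270 > 1, so g(0) = 0.1896 > 0 and g(1) = -0.6270 < 0.
Iterate (Newton) starting at V/F = 0.5:
  V/F = 0.5000: g = -0.09651, g' = -0.6381 → V/F = 0.3488
  V/F = 0.3488: g = -0.00602, g' = -0.5684 → V/F = 0.3382
  V/F = 0.3382: g = -0.00002, g' = -0.5656 → V/F = 0.3381
Converged at V/F = 0.3381.
Compositions from xᵢ = zᵢ/(1+V/F(Kᵢ−1)), yᵢ = Kᵢxᵢ:
  1: x = 0.3255, y = 0.6165
  2: x = 0.1250, y = 0.2043
  3: x = 0.0945, y = 0.0374
  4: x = 0.4550, y = 0.1418

x_2 = 0.1250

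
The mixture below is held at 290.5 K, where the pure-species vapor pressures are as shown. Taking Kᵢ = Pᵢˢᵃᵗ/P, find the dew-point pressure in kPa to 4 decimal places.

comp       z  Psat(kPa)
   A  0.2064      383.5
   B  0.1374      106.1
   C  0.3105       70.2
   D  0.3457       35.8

Pdew = 62.8429 kPa

At the dew point ψ → 1, so Σzᵢ/Kᵢ = 1 with Kᵢ = Pᵢˢᵃᵗ/P ⇒ 1/P = Σzᵢ/Pᵢˢᵃᵗ.
1/P = 0.2064/383.5 + 0.1374/106.1 + 0.3105/70.2 + 0.3457/35.8 = 0.0159127 ⇒ P = 62.8429 kPa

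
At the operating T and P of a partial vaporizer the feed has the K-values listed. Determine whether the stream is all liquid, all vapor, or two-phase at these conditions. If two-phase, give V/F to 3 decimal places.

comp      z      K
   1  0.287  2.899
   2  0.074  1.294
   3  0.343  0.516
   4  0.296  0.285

two-phase, V/F = 0.182

ΣzᵢKᵢ = 1.189; Σzᵢ/Kᵢ = 1.860.
Both exceed 1, so a two-phase solution exists.
Material balance + equilibrium reduce to Σ zᵢ(Kᵢ−1)/(1+ψ(Kᵢ−1)) = 0.
Newton iteration, ψ⁰ = 0.49:
  ψ = 0.490: g = -0.2421, g' = -0.779 → ψ = 0.179
  ψ = 0.179: g = 0.0027, g' = -0.877 → ψ = 0.182
Converged at ψ = 0.182.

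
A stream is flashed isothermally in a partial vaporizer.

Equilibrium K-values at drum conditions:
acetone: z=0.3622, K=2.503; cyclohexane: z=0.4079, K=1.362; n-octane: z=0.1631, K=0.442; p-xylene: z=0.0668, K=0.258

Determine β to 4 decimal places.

Newton iteration, β⁰ = 0.38:
  β = 0.3800: g = 0.29177, g' = -0.5259 → β = 0.9348
  β = 0.9348: g = -0.01534, g' = -0.7850 → β = 0.9153
  β = 0.9153: g = -0.00041, g' = -0.7445 → β = 0.9147
Converged at β = 0.9147.

β = 0.9147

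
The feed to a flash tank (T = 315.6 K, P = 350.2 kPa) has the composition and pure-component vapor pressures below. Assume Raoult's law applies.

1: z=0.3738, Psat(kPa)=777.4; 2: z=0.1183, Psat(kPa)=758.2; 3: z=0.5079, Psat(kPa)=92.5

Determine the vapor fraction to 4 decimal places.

Raoult's law: Kᵢ = Pᵢˢᵃᵗ/P = Pᵢˢᵃᵗ/350.2.
  K_1 = 777.4/350.2 = 2.219874, K_2 = 758.2/350.2 = 2.165049, K_3 = 92.5/350.2 = 0.264135
Rachford–Rice: g(ψ) = Σ zᵢ(Kᵢ−1)/(1+ψ(Kᵢ−1)) = 0.
g(0) = ΣzᵢKᵢ − 1 = 0.2201 and g(1) = 1 − Σzᵢ/Kᵢ = -1.1459, so a root lies in (0, 1).
Iterate (Newton) starting at ψ = 0.5:
  ψ = 0.5000: g = -0.22098, g' = -0.9671 → ψ = 0.2715
  ψ = 0.2715: g = -0.01982, g' = -0.8361 → ψ = 0.2478
Converged at ψ = 0.2478.

ψ = 0.2478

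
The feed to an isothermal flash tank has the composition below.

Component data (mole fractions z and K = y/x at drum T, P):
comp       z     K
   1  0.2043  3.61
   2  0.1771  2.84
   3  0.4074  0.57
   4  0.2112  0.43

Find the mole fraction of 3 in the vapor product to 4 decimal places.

Rachford–Rice: g(V/F) = Σ zᵢ(Kᵢ−1)/(1+V/F(Kᵢ−1)) = 0.
Feasibility: ΣzᵢKᵢ = 1.5635, Σzᵢ/Kᵢ = 1.3249 — both > 1, two phases present.
Newton iteration, V/F⁰ = 0.5:
  V/F = 0.5000: g = 0.00952, g' = -0.6811 → V/F = 0.5140
  V/F = 0.5140: g = 0.00005, g' = -0.6736 → V/F = 0.5141
Converged at V/F = 0.5141.
Compositions from xᵢ = zᵢ/(1+V/F(Kᵢ−1)), yᵢ = Kᵢxᵢ:
  1: x = 0.0872, y = 0.3150
  2: x = 0.0910, y = 0.2585
  3: x = 0.5230, y = 0.2981
  4: x = 0.2987, y = 0.1285

y_3 = 0.2981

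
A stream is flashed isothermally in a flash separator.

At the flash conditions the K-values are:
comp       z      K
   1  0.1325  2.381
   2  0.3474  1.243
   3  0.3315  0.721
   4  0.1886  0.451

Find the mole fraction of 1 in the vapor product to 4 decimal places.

Material balance + equilibrium reduce to Σ zᵢ(Kᵢ−1)/(1+V/F(Kᵢ−1)) = 0.
Feasibility: ΣzᵢKᵢ = 1.0714, Σzᵢ/Kᵢ = 1.2131 — both > 1, two phases present.
Newton–Raphson from V/F = 0.46:
  V/F = 0.4600: g = -0.05680, g' = -0.2468 → V/F = 0.2298
  V/F = 0.2298: g = 0.00153, g' = -0.2679 → V/F = 0.2355
  V/F = 0.2355: g = 0.00000, g' = -0.2668 → V/F = 0.2356
Converged at V/F = 0.2356.
Compositions from xᵢ = zᵢ/(1+V/F(Kᵢ−1)), yᵢ = Kᵢxᵢ:
  1: x = 0.1000, y = 0.2380
  2: x = 0.3286, y = 0.4084
  3: x = 0.3548, y = 0.2558
  4: x = 0.2166, y = 0.0977

y_1 = 0.2380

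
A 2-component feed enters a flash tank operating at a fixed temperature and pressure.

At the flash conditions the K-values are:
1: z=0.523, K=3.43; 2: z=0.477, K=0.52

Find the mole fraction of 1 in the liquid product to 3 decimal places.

Rachford–Rice: g(ψ) = Σ zᵢ(Kᵢ−1)/(1+ψ(Kᵢ−1)) = 0.
Check two-phase: ΣzᵢKᵢ = 2.042 > 1 and Σzᵢ/Kᵢ = 1.070 > 1, so g(0) = 1.042 > 0 and g(1) = -0.070 < 0.
Binary case is linear: z₁(K₁−1)(1+ψ(K₂−1)) + z₂(K₂−1)(1+ψ(K₁−1)) = 0
⇒ ψ = [z₁(K₁−1)+z₂(K₂−1)] / [−(K₁−1)(K₂−1)] = 1.0419/1.1664 = 0.893
Compositions from xᵢ = zᵢ/(1+ψ(Kᵢ−1)), yᵢ = Kᵢxᵢ:
  1: x = 0.165, y = 0.566
  2: x = 0.835, y = 0.434

x_1 = 0.165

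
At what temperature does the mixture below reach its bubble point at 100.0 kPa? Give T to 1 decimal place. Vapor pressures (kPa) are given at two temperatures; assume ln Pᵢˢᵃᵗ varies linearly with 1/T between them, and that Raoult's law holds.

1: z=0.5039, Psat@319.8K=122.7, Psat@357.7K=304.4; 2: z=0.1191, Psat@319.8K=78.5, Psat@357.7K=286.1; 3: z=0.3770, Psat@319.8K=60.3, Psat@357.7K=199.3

Bubble-point temperature: ΣzᵢPᵢˢᵃᵗ(T) = P. Interpolate ln Pᵢˢᵃᵗ = aᵢ + bᵢ/T.
  T = 319.8 K: ΣzᵢPᵢˢᵃᵗ = 93.91 kPa
  T = 357.7 K: ΣzᵢPᵢˢᵃᵗ = 262.60 kPa
  T = 338.8 K: ΣzᵢPᵢˢᵃᵗ = 161.35 kPa
  T = 329.3 K: ΣzᵢPᵢˢᵃᵗ = 123.96 kPa
  T = 324.6 K: ΣzᵢPᵢˢᵃᵗ = 108.25 kPa
  T = 322.2 K: ΣzᵢPᵢˢᵃᵗ = 100.87 kPa
Interpolating between 319.8 K and 322.2 K gives T ≈ 321.9 K.

T = 321.9 K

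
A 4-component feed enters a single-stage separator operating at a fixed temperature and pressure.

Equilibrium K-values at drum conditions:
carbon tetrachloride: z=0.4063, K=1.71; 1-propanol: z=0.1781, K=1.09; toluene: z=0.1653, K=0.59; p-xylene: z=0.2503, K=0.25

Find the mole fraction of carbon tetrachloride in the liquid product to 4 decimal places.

x_carbon tetrachloride = 0.3717

Material balance + equilibrium reduce to Σ zᵢ(Kᵢ−1)/(1+V/F(Kᵢ−1)) = 0.
Check two-phase: ΣzᵢKᵢ = 1.0490 > 1 and Σzᵢ/Kᵢ = 1.6824 > 1, so g(0) = 0.0490 > 0 and g(1) = -0.6824 < 0.
Newton–Raphson from V/F = 0.5:
  V/F = 0.5000: g = -0.15738, g' = -0.5173 → V/F = 0.1958
  V/F = 0.1958: g = -0.02469, g' = -0.3855 → V/F = 0.1317
  V/F = 0.1317: g = -0.00030, g' = -0.3771 → V/F = 0.1309
Converged at V/F = 0.1309.
Compositions from xᵢ = zᵢ/(1+V/F(Kᵢ−1)), yᵢ = Kᵢxᵢ:
  carbon tetrachloride: x = 0.3717, y = 0.6357
  1-propanol: x = 0.1760, y = 0.1919
  toluene: x = 0.1747, y = 0.1031
  p-xylene: x = 0.2776, y = 0.0694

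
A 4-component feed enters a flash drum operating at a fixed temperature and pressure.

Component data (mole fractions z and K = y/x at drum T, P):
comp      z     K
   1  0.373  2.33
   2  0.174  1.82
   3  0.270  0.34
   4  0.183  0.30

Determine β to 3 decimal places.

β = 0.415

Rachford–Rice: g(β) = Σ zᵢ(Kᵢ−1)/(1+β(Kᵢ−1)) = 0.
Feasibility: ΣzᵢKᵢ = 1.332, Σzᵢ/Kᵢ = 1.660 — both > 1, two phases present.
Newton iteration, β⁰ = 0.52:
  β = 0.520: g = -0.0794, g' = -0.782 → β = 0.418
  β = 0.418: g = -0.0024, g' = -0.741 → β = 0.415
Converged at β = 0.415.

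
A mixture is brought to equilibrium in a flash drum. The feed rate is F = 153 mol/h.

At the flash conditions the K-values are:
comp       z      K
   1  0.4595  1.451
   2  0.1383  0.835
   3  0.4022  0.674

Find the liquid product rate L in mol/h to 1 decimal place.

L = 91.4 mol/h

Material balance + equilibrium reduce to Σ zᵢ(Kᵢ−1)/(1+β(Kᵢ−1)) = 0.
Feasibility: ΣzᵢKᵢ = 1.0533, Σzᵢ/Kᵢ = 1.0790 — both > 1, two phases present.
Newton iteration, β⁰ = 0.55:
  β = 0.5500: g = -0.01881, g' = -0.1280 → β = 0.4030
  β = 0.4030: g = -0.00004, g' = -0.1279 → β = 0.4028
Converged at β = 0.4028.
Then V = β·F = 0.4028·153 = 61.6 mol/h and L = F − V = 91.4 mol/h.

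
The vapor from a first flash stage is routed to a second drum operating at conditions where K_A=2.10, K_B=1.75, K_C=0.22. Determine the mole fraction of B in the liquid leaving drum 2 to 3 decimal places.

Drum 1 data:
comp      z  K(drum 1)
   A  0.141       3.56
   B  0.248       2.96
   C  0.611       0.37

Drum 1:
Newton iteration, ψ₁⁰ = 0.5:
  ψ₁ = 0.500: g = -0.1581, g' = -0.938 → ψ₁ = 0.331
  ψ₁ = 0.331: g = 0.0035, g' = -1.008 → ψ₁ = 0.335
Converged at ψ₁ = 0.335.
Drum-1 compositions:
  A: x = 0.076, y = 0.270
  B: x = 0.150, y = 0.443
  C: x = 0.774, y = 0.287
Drum-2 feed = drum-1 vapor: z₂ = (0.2703, 0.4432, 0.2865).
Drum 2:
Let ψ₂ = V/F and solve Σ zᵢ(Kᵢ−1)/(1+ψ₂(Kᵢ−1)) = 0.
g(0) = ΣzᵢKᵢ − 1 = 0.406 and g(1) = 1 − Σzᵢ/Kᵢ = -0.684, so a root lies in (0, 1).
Newton iteration, ψ₂⁰ = 0.5:
  ψ₂ = 0.500: g = 0.0672, g' = -0.736 → ψ₂ = 0.591
  ψ₂ = 0.591: g = -0.0043, g' = -0.840 → ψ₂ = 0.586
Converged at ψ₂ = 0.586.
  A: x = 0.164, y = 0.345
  B: x = 0.308, y = 0.539
  C: x = 0.528, y = 0.116

x_B (drum 2) = 0.308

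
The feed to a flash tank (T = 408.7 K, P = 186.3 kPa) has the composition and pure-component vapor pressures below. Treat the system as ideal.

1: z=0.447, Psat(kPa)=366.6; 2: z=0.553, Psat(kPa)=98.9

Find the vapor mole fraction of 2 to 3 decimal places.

y_2 = 0.358

Raoult's law: Kᵢ = Pᵢˢᵃᵗ/P = Pᵢˢᵃᵗ/186.3.
  K_1 = 366.6/186.3 = 1.96779, K_2 = 98.9/186.3 = 0.53086
Let β = V/F and solve Σ zᵢ(Kᵢ−1)/(1+β(Kᵢ−1)) = 0.
g(0) = ΣzᵢKᵢ − 1 = 0.173 and g(1) = 1 − Σzᵢ/Kᵢ = -0.269, so a root lies in (0, 1).
Binary case is linear: z₁(K₁−1)(1+β(K₂−1)) + z₂(K₂−1)(1+β(K₁−1)) = 0
⇒ β = [z₁(K₁−1)+z₂(K₂−1)] / [−(K₁−1)(K₂−1)] = 0.1732/0.4540 = 0.381
Compositions from xᵢ = zᵢ/(1+β(Kᵢ−1)), yᵢ = Kᵢxᵢ:
  1: x = 0.326, y = 0.642
  2: x = 0.674, y = 0.358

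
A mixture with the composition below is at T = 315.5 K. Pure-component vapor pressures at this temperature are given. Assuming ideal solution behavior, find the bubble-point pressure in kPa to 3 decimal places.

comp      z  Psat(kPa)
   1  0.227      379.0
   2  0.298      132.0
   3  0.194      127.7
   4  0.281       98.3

Pbub = 177.765 kPa

At the bubble point ψ → 0, so ΣzᵢKᵢ = 1 with Kᵢ = Pᵢˢᵃᵗ/P ⇒ P = ΣzᵢPᵢˢᵃᵗ.
P = 0.227·379.0 + 0.298·132.0 + 0.194·127.7 + 0.281·98.3 = 177.765 kPa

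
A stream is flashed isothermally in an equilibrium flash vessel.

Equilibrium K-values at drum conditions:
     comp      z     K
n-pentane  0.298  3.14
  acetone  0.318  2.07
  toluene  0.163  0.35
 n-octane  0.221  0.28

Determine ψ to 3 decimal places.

ψ = 0.634

Newton–Raphson from ψ = 0.6:
  ψ = 0.600: g = 0.0326, g' = -0.937 → ψ = 0.635
  ψ = 0.635: g = -0.0004, g' = -0.963 → ψ = 0.634
Converged at ψ = 0.634.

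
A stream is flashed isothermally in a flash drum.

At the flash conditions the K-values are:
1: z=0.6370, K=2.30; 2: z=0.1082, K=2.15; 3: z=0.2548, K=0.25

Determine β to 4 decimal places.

β = 0.7941

Iterate (Newton) starting at β = 0.4:
  β = 0.4000: g = 0.35703, g' = -0.8256 → β = 0.8325
  β = 0.8325: g = -0.04743, g' = -1.3013 → β = 0.7960
  β = 0.7960: g = -0.00227, g' = -1.1815 → β = 0.7941
Converged at β = 0.7941.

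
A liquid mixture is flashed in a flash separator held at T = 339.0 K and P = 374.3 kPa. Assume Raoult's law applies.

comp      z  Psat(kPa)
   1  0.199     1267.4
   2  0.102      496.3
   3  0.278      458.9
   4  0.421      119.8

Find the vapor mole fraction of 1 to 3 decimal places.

Raoult's law: Kᵢ = Pᵢˢᵃᵗ/P = Pᵢˢᵃᵗ/374.3.
  K_1 = 1267.4/374.3 = 3.38605, K_2 = 496.3/374.3 = 1.32594, K_3 = 458.9/374.3 = 1.22602, K_4 = 119.8/374.3 = 0.32006
Material balance + equilibrium reduce to Σ zᵢ(Kᵢ−1)/(1+ψ(Kᵢ−1)) = 0.
g(0) = ΣzᵢKᵢ − 1 = 0.285 and g(1) = 1 − Σzᵢ/Kᵢ = -0.678, so a root lies in (0, 1).
Iterate (Newton) starting at ψ = 0.68:
  ψ = 0.680: g = -0.2697, g' = -0.856 → ψ = 0.365
  ψ = 0.365: g = -0.0392, g' = -0.689 → ψ = 0.308
  ψ = 0.308: g = 0.0005, g' = -0.709 → ψ = 0.309
Converged at ψ = 0.309.
Compositions from xᵢ = zᵢ/(1+ψ(Kᵢ−1)), yᵢ = Kᵢxᵢ:
  1: x = 0.115, y = 0.388
  2: x = 0.093, y = 0.123
  3: x = 0.260, y = 0.319
  4: x = 0.533, y = 0.171

y_1 = 0.388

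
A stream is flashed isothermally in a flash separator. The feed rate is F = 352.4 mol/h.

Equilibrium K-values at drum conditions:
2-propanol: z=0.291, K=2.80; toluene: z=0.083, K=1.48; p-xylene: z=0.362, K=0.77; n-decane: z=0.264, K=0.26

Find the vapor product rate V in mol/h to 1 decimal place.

Rachford–Rice: g(V/F) = Σ zᵢ(Kᵢ−1)/(1+V/F(Kᵢ−1)) = 0.
Check two-phase: ΣzᵢKᵢ = 1.285 > 1 and Σzᵢ/Kᵢ = 1.646 > 1, so g(0) = 0.285 > 0 and g(1) = -0.646 < 0.
Newton iteration, V/F⁰ = 0.64:
  V/F = 0.640: g = -0.1949, g' = -0.763 → V/F = 0.385
  V/F = 0.385: g = -0.0212, g' = -0.648 → V/F = 0.352
Converged at V/F = 0.352.
Then V = V/F·F = 0.3519·352.4 = 124.0 mol/h and L = F − V = 228.4 mol/h.

V = 124.0 mol/h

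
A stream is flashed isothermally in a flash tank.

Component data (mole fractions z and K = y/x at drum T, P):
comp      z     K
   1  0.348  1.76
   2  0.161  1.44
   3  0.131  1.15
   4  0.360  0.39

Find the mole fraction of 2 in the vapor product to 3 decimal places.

y_2 = 0.199

Material balance + equilibrium reduce to Σ zᵢ(Kᵢ−1)/(1+ψ(Kᵢ−1)) = 0.
Check two-phase: ΣzᵢKᵢ = 1.135 > 1 and Σzᵢ/Kᵢ = 1.347 > 1, so g(0) = 0.135 > 0 and g(1) = -0.347 < 0.
Newton iteration, ψ⁰ = 0.5:
  ψ = 0.500: g = -0.0480, g' = -0.406 → ψ = 0.382
  ψ = 0.382: g = -0.0021, g' = -0.374 → ψ = 0.376
Converged at ψ = 0.376.
Compositions from xᵢ = zᵢ/(1+ψ(Kᵢ−1)), yᵢ = Kᵢxᵢ:
  1: x = 0.271, y = 0.476
  2: x = 0.138, y = 0.199
  3: x = 0.124, y = 0.143
  4: x = 0.467, y = 0.182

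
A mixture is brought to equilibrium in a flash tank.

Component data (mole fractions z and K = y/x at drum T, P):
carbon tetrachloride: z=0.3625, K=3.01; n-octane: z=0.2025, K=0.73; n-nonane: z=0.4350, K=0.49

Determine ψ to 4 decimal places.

ψ = 0.5041

Newton iteration, ψ⁰ = 0.69:
  ψ = 0.6900: g = -0.10424, g' = -0.5487 → ψ = 0.5000
  ψ = 0.5000: g = 0.00239, g' = -0.5879 → ψ = 0.5041
Converged at ψ = 0.5041.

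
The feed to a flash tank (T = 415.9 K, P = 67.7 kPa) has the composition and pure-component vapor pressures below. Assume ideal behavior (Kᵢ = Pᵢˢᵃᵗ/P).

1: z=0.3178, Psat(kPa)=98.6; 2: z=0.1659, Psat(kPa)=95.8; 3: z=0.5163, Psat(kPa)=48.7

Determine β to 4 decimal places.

Raoult's law: Kᵢ = Pᵢˢᵃᵗ/P = Pᵢˢᵃᵗ/67.7.
  K_1 = 98.6/67.7 = 1.456425, K_2 = 95.8/67.7 = 1.415066, K_3 = 48.7/67.7 = 0.719350
Material balance + equilibrium reduce to Σ zᵢ(Kᵢ−1)/(1+β(Kᵢ−1)) = 0.
Check two-phase: ΣzᵢKᵢ = 1.0690 > 1 and Σzᵢ/Kᵢ = 1.0532 > 1, so g(0) = 0.0690 > 0 and g(1) = -0.0532 < 0.
Newton–Raphson from β = 0.5:
  β = 0.5000: g = 0.00657, g' = -0.1185 → β = 0.5555
  β = 0.5555: g = 0.00001, g' = -0.1181 → β = 0.5556
Converged at β = 0.5556.

β = 0.5556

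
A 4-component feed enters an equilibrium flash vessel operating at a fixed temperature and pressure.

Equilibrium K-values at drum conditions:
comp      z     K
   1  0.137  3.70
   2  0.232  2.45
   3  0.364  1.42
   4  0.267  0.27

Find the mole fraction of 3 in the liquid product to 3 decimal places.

x_3 = 0.280

Material balance + equilibrium reduce to Σ zᵢ(Kᵢ−1)/(1+V/F(Kᵢ−1)) = 0.
Check two-phase: ΣzᵢKᵢ = 1.664 > 1 and Σzᵢ/Kᵢ = 1.377 > 1, so g(0) = 0.664 > 0 and g(1) = -0.377 < 0.
Iterate (Newton) starting at V/F = 0.61:
  V/F = 0.610: g = 0.0886, g' = -0.783 → V/F = 0.723
  V/F = 0.723: g = -0.0061, g' = -0.907 → V/F = 0.716
Converged at V/F = 0.716.
Compositions from xᵢ = zᵢ/(1+V/F(Kᵢ−1)), yᵢ = Kᵢxᵢ:
  1: x = 0.047, y = 0.173
  2: x = 0.114, y = 0.279
  3: x = 0.280, y = 0.397
  4: x = 0.560, y = 0.151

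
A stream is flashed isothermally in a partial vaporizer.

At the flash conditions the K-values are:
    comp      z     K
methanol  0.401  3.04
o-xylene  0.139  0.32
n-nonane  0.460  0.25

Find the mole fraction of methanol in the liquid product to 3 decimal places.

x_methanol = 0.265

Material balance + equilibrium reduce to Σ zᵢ(Kᵢ−1)/(1+ψ(Kᵢ−1)) = 0.
g(0) = ΣzᵢKᵢ − 1 = 0.379 and g(1) = 1 − Σzᵢ/Kᵢ = -1.406, so a root lies in (0, 1).
Newton iteration, ψ⁰ = 0.55:
  ψ = 0.550: g = -0.3527, g' = -1.284 → ψ = 0.275
  ψ = 0.275: g = -0.0273, g' = -1.192 → ψ = 0.252
  ψ = 0.252: g = 0.0002, g' = -1.214 → ψ = 0.253
Converged at ψ = 0.253.
Compositions from xᵢ = zᵢ/(1+ψ(Kᵢ−1)), yᵢ = Kᵢxᵢ:
  methanol: x = 0.265, y = 0.804
  o-xylene: x = 0.168, y = 0.054
  n-nonane: x = 0.568, y = 0.142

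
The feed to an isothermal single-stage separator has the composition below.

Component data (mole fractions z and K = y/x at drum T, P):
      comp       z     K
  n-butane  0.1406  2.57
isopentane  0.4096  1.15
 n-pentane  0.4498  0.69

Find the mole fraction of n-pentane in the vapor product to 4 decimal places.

y_n-pentane = 0.3802

Let ψ = V/F and solve Σ zᵢ(Kᵢ−1)/(1+ψ(Kᵢ−1)) = 0.
g(0) = ΣzᵢKᵢ − 1 = 0.1427 and g(1) = 1 − Σzᵢ/Kᵢ = -0.0628, so a root lies in (0, 1).
Iterate (Newton) starting at ψ = 0.5:
  ψ = 0.5000: g = 0.01580, g' = -0.1773 → ψ = 0.5891
  ψ = 0.5891: g = 0.00053, g' = -0.1660 → ψ = 0.5923
Converged at ψ = 0.5923.
Compositions from xᵢ = zᵢ/(1+ψ(Kᵢ−1)), yᵢ = Kᵢxᵢ:
  n-butane: x = 0.0729, y = 0.1872
  isopentane: x = 0.3762, y = 0.4326
  n-pentane: x = 0.5510, y = 0.3802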